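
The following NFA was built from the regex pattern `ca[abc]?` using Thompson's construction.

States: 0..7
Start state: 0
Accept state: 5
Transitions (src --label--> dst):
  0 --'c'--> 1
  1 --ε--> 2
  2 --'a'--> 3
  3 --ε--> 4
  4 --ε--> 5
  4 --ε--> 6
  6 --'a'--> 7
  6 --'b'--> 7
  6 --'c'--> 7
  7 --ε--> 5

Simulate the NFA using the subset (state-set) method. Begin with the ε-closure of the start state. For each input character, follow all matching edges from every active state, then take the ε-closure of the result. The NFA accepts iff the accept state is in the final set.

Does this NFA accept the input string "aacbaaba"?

S₀ = ε-closure({0}) = {0}
'a' @ 1: {}  — no active states
rest 'acbaaba' ignored (set empty)
final: {}; accept 5 not in set

Answer: REJECT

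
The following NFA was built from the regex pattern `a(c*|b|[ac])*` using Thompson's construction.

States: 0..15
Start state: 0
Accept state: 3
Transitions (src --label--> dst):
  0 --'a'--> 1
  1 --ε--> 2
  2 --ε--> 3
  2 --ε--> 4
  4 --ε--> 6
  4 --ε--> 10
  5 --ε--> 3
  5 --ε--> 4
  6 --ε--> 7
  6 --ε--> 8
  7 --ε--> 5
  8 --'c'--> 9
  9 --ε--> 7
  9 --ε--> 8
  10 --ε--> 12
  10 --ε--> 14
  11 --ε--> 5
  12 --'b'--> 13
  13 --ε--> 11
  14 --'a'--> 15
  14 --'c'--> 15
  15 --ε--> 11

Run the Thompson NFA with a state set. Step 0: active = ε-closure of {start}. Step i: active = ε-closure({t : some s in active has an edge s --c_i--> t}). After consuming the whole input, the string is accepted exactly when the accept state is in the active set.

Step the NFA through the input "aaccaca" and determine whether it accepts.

initial (ε-close {0}): {0}
'a' @ 1: {1,2,3,4,5,6,7,8,10,12,14}  (accept∈set)
'a' @ 2: {3,4,5,6,7,8,10,11,12,14,15}  (accept∈set)
'c' @ 3: {3,4,5,6,7,8,9,10,11,12,14,15}  (accept∈set)
'c' @ 4: {3,4,5,6,7,8,9,10,11,12,14,15}  (accept∈set)
'a' @ 5: {3,4,5,6,7,8,10,11,12,14,15}  (accept∈set)
'c' @ 6: {3,4,5,6,7,8,9,10,11,12,14,15}  (accept∈set)
'a' @ 7: {3,4,5,6,7,8,10,11,12,14,15}  (accept∈set)
after full input: {3,4,5,6,7,8,10,11,12,14,15}  (accept=3 in)

Answer: ACCEPT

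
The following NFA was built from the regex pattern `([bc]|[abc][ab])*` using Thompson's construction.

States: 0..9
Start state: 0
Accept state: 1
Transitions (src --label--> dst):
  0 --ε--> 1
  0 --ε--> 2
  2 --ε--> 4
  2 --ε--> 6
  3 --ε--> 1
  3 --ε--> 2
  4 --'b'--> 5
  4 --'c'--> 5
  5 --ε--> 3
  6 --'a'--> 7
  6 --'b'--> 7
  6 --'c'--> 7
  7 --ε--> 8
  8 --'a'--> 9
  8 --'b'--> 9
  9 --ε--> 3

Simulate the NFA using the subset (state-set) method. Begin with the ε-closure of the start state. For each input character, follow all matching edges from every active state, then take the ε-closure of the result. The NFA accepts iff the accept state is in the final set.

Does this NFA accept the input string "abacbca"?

S₀ = ε-closure({0}) = {0,1,2,4,6}
'a' @ 1: {7,8}
'b' @ 2: {1,2,3,4,6,9}  (accept∈set)
'a' @ 3: {7,8}
'c' @ 4: {}  — dead — no transitions
rest 'bca' ignored (set empty)
after full input: {}  (accept=1 not in)

Answer: REJECT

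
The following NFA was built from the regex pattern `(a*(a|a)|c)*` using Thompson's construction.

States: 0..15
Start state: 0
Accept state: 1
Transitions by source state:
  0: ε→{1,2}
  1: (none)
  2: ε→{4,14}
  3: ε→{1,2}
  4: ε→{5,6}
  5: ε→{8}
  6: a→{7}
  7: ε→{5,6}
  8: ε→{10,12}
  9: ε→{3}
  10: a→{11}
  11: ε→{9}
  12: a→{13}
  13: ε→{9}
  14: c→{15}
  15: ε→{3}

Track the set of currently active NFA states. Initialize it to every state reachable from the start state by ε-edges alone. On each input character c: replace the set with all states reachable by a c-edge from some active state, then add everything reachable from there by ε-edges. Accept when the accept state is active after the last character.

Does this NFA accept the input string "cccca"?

initial (ε-close {0}): {0,1,2,4,5,6,8,10,12,14}
'c' @ 1: {1,2,3,4,5,6,8,10,12,14,15}  ✓accept
'c' @ 2: {1,2,3,4,5,6,8,10,12,14,15}  ✓accept
'c' @ 3: {1,2,3,4,5,6,8,10,12,14,15}  ✓accept
'c' @ 4: {1,2,3,4,5,6,8,10,12,14,15}  ✓accept
'a' @ 5: {1,2,3,4,5,6,7,8,9,10,11,12,13,14}  ✓accept
after full input: {1,2,3,4,5,6,7,8,9,10,11,12,13,14}  (accept=1 in)

Answer: ACCEPT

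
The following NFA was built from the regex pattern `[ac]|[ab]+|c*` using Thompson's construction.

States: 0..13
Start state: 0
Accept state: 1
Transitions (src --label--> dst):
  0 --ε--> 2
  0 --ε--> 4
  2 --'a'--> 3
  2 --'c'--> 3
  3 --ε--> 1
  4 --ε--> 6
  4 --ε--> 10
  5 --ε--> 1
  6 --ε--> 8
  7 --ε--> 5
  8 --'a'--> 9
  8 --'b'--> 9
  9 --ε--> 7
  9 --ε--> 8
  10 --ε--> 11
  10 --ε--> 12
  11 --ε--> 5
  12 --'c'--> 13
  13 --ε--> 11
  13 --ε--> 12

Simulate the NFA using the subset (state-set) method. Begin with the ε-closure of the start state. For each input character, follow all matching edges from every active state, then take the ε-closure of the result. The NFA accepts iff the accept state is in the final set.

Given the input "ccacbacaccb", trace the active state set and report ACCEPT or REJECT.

start: ε-closure({0}) = {0,1,2,4,5,6,8,10,11,12}
'c' @ 1: {1,3,5,11,12,13}  (accept∈set)
'c' @ 2: {1,5,11,12,13}  (accept∈set)
'a' @ 3: {}  — dead — no transitions
rest 'cbacaccb' ignored (set empty)
final: {}; accept 1 not in set

Answer: REJECT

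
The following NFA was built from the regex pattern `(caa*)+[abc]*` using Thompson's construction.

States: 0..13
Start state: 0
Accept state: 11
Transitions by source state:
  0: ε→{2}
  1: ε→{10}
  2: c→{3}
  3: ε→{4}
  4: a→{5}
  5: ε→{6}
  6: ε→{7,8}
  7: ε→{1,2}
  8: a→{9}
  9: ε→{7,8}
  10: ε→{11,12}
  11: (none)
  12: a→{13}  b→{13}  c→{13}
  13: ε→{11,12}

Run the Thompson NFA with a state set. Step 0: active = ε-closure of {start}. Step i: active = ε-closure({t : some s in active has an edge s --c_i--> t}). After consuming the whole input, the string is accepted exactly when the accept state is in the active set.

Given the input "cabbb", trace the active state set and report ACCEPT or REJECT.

Answer: ACCEPT

Derivation:
S₀ = ε-closure({0}) = {0,2}
'c' @ 1: {3,4}
'a' @ 2: {1,2,5,6,7,8,10,11,12}  [accepting]
'b' @ 3: {11,12,13}  [accepting]
'b' @ 4: {11,12,13}  [accepting]
'b' @ 5: {11,12,13}  [accepting]
end set {11,12,13} — state 11 in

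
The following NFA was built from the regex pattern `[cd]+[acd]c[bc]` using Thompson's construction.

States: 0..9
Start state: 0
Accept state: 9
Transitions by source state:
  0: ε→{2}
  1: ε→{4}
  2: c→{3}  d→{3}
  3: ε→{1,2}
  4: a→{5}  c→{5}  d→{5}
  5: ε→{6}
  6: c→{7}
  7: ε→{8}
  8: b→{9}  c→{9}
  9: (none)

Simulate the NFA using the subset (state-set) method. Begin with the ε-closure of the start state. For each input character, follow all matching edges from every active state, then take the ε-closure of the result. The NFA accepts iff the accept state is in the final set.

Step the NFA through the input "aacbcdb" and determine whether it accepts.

Answer: REJECT

Trace:
initial (ε-close {0}): {0,2}
'a' @ 1: {}  — state set empty
rest 'acbcdb' ignored (set empty)
end set {} — state 9 not in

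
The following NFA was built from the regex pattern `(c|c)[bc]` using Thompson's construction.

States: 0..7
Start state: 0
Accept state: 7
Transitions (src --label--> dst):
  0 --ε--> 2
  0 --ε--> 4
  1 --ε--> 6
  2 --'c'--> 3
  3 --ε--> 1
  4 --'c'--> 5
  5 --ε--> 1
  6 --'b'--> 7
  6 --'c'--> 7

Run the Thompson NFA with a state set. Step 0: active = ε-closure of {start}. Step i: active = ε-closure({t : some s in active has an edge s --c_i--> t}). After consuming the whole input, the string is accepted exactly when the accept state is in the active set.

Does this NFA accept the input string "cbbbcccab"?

initial (ε-close {0}): {0,2,4}
'c' @ 1: {1,3,5,6}
'b' @ 2: {7}  (accept∈set)
'b' @ 3: {}  — state set empty
rest 'bcccab' ignored (set empty)
after full input: {}  (accept=7 not in)

Answer: REJECT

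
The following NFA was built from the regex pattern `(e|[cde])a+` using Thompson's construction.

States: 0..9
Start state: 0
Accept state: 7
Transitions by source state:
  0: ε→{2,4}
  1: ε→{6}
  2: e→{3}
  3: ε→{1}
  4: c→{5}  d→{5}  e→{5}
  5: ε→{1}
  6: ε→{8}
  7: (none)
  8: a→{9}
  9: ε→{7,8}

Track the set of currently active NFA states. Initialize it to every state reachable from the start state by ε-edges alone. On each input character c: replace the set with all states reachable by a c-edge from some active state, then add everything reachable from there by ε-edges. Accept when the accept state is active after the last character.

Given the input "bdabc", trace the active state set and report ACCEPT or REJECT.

initial (ε-close {0}): {0,2,4}
'b' @ 1: {}  — state set empty
rest 'dabc' ignored (set empty)
final: {}; accept 7 not in set

Answer: REJECT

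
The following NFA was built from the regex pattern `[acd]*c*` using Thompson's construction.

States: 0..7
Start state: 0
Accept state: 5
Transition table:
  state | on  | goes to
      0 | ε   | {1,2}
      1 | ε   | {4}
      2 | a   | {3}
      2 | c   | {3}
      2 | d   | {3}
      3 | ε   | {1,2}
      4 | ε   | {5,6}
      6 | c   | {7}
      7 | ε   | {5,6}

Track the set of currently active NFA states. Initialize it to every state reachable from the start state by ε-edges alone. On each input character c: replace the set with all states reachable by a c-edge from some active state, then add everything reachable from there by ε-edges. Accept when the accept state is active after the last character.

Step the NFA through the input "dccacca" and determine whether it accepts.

Answer: ACCEPT

Steps:
initial (ε-close {0}): {0,1,2,4,5,6}
'd' @ 1: {1,2,3,4,5,6}  (accept∈set)
'c' @ 2: {1,2,3,4,5,6,7}  (accept∈set)
'c' @ 3: {1,2,3,4,5,6,7}  (accept∈set)
'a' @ 4: {1,2,3,4,5,6}  (accept∈set)
'c' @ 5: {1,2,3,4,5,6,7}  (accept∈set)
'c' @ 6: {1,2,3,4,5,6,7}  (accept∈set)
'a' @ 7: {1,2,3,4,5,6}  (accept∈set)
final: {1,2,3,4,5,6}; accept 5 in set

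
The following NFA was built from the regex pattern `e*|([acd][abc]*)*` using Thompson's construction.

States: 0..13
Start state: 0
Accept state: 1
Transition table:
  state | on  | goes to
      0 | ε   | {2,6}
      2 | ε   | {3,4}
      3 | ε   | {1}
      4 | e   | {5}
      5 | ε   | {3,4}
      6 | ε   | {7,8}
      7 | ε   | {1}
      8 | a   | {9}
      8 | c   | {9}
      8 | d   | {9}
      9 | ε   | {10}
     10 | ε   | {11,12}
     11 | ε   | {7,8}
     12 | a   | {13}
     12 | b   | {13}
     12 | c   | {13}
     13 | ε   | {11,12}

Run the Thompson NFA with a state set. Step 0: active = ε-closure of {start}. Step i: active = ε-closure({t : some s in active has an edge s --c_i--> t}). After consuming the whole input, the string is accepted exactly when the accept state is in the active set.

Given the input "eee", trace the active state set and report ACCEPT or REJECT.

S₀ = ε-closure({0}) = {0,1,2,3,4,6,7,8}
'e' @ 1: {1,3,4,5}  ✓accept
'e' @ 2: {1,3,4,5}  ✓accept
'e' @ 3: {1,3,4,5}  ✓accept
end set {1,3,4,5} — state 1 in

Answer: ACCEPT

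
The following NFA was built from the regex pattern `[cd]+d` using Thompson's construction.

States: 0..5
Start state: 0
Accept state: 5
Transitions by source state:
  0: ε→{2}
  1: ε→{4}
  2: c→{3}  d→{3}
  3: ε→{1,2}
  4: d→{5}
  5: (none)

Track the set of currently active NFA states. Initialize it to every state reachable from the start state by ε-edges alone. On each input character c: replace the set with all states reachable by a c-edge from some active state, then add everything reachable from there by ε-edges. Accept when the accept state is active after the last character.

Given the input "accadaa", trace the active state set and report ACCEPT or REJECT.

start: ε-closure({0}) = {0,2}
'a' @ 1: {}  — no active states
rest 'ccadaa' ignored (set empty)
final: {}; accept 5 not in set

Answer: REJECT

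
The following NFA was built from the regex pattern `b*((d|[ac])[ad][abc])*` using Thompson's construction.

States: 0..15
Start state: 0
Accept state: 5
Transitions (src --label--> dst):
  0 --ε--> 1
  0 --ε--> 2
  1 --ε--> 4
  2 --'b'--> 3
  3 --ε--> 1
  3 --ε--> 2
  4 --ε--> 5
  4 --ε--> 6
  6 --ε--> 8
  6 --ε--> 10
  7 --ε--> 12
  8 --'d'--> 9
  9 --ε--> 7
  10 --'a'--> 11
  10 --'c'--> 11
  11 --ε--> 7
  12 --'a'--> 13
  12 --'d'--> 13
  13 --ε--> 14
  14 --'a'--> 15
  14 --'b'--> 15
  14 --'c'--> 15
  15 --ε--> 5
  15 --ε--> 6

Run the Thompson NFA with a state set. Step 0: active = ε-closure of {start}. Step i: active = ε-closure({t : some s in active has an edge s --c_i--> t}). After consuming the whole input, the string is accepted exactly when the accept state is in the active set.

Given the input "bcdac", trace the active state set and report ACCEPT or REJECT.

Answer: REJECT

Derivation:
S₀ = ε-closure({0}) = {0,1,2,4,5,6,8,10}
'b' @ 1: {1,2,3,4,5,6,8,10}  ✓accept
'c' @ 2: {7,11,12}
'd' @ 3: {13,14}
'a' @ 4: {5,6,8,10,15}  ✓accept
'c' @ 5: {7,11,12}
after full input: {7,11,12}  (accept=5 not in)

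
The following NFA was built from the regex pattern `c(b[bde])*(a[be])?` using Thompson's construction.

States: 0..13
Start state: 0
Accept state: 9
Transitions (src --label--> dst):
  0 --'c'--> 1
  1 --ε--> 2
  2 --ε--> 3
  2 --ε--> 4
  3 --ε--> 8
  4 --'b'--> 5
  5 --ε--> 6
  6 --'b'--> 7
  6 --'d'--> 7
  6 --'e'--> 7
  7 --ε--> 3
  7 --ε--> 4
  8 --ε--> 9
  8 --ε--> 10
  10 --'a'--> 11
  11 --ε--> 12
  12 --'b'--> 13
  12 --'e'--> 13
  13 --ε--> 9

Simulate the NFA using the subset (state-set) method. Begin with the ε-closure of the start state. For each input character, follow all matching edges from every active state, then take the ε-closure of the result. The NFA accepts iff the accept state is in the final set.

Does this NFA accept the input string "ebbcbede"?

start: ε-closure({0}) = {0}
'e' @ 1: {}  — dead — no transitions
rest 'bbcbede' ignored (set empty)
end set {} — state 9 not in

Answer: REJECT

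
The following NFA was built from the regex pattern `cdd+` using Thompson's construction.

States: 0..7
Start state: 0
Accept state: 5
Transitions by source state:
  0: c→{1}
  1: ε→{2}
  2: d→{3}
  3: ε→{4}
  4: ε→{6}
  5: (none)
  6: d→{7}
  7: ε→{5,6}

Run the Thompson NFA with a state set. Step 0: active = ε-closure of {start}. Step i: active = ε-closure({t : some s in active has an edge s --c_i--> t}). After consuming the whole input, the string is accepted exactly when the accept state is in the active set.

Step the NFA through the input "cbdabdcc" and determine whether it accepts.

S₀ = ε-closure({0}) = {0}
'c' @ 1: {1,2}
'b' @ 2: {}  — state set empty
rest 'dabdcc' ignored (set empty)
after full input: {}  (accept=5 not in)

Answer: REJECT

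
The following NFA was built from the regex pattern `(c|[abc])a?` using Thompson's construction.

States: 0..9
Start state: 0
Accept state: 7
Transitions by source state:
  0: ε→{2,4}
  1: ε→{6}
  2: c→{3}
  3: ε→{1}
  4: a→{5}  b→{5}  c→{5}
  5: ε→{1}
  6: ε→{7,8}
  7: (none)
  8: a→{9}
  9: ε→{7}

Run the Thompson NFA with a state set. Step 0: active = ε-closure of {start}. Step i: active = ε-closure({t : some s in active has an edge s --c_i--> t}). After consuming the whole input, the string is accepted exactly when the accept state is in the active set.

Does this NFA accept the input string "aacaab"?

start: ε-closure({0}) = {0,2,4}
'a' @ 1: {1,5,6,7,8}  [accepting]
'a' @ 2: {7,9}  [accepting]
'c' @ 3: {}  — dead — no transitions
rest 'aab' ignored (set empty)
end set {} — state 7 not in

Answer: REJECT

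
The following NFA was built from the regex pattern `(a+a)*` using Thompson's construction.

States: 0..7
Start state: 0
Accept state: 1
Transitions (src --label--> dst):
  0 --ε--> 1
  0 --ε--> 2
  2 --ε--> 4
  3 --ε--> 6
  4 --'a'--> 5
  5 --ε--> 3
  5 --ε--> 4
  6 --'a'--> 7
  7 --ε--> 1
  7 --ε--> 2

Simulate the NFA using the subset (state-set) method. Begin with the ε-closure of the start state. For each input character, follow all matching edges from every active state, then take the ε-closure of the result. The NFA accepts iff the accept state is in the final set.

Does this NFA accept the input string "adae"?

S₀ = ε-closure({0}) = {0,1,2,4}
'a' @ 1: {3,4,5,6}
'd' @ 2: {}  — no active states
rest 'ae' ignored (set empty)
end set {} — state 1 not in

Answer: REJECT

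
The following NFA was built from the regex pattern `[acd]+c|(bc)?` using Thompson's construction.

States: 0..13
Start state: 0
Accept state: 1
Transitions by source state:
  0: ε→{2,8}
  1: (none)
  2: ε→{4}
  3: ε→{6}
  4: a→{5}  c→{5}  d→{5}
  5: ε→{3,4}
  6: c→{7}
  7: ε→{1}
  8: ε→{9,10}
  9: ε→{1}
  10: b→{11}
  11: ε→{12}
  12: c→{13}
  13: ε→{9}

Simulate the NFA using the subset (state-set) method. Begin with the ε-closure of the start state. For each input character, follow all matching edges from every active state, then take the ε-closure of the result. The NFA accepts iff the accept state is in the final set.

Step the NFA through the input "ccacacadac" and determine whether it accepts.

S₀ = ε-closure({0}) = {0,1,2,4,8,9,10}
'c' @ 1: {3,4,5,6}
'c' @ 2: {1,3,4,5,6,7}  ✓accept
'a' @ 3: {3,4,5,6}
'c' @ 4: {1,3,4,5,6,7}  ✓accept
'a' @ 5: {3,4,5,6}
'c' @ 6: {1,3,4,5,6,7}  ✓accept
'a' @ 7: {3,4,5,6}
'd' @ 8: {3,4,5,6}
'a' @ 9: {3,4,5,6}
'c' @ 10: {1,3,4,5,6,7}  ✓accept
after full input: {1,3,4,5,6,7}  (accept=1 in)

Answer: ACCEPT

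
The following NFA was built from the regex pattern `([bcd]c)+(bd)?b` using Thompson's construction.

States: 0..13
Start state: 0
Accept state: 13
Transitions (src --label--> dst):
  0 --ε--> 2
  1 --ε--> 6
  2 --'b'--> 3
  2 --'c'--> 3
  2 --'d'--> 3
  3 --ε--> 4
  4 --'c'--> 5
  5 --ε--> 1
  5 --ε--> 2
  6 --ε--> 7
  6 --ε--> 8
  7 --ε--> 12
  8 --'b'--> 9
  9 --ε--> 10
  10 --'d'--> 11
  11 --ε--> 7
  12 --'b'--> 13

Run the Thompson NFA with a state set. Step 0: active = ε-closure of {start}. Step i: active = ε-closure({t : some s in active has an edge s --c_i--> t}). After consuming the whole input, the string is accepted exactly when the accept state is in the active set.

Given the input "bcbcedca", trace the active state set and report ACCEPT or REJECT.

Answer: REJECT

Trace:
S₀ = ε-closure({0}) = {0,2}
'b' @ 1: {3,4}
'c' @ 2: {1,2,5,6,7,8,12}
'b' @ 3: {3,4,9,10,13}  (accept∈set)
'c' @ 4: {1,2,5,6,7,8,12}
'e' @ 5: {}  — no active states
rest 'dca' ignored (set empty)
end set {} — state 13 not in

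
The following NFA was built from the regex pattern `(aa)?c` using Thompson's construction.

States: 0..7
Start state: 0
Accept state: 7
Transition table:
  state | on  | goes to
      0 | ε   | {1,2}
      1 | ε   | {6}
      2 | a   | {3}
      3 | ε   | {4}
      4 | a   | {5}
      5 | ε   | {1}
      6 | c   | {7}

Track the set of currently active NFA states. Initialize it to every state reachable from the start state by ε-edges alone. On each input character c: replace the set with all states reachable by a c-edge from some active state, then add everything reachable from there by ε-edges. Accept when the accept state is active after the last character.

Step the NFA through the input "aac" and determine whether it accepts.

S₀ = ε-closure({0}) = {0,1,2,6}
'a' @ 1: {3,4}
'a' @ 2: {1,5,6}
'c' @ 3: {7}  (accept∈set)
final: {7}; accept 7 in set

Answer: ACCEPT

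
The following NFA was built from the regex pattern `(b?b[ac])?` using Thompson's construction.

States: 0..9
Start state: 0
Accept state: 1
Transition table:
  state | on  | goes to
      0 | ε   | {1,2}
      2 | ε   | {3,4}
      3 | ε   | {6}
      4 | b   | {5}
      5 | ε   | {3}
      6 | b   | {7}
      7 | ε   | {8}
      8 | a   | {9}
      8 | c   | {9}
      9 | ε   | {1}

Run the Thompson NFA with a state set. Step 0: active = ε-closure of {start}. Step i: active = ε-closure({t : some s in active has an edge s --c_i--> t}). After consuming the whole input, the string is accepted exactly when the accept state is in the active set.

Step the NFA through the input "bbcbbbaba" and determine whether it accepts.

Answer: REJECT

Derivation:
start: ε-closure({0}) = {0,1,2,3,4,6}
'b' @ 1: {3,5,6,7,8}
'b' @ 2: {7,8}
'c' @ 3: {1,9}  (accept∈set)
'b' @ 4: {}  — state set empty
rest 'bbaba' ignored (set empty)
final: {}; accept 1 not in set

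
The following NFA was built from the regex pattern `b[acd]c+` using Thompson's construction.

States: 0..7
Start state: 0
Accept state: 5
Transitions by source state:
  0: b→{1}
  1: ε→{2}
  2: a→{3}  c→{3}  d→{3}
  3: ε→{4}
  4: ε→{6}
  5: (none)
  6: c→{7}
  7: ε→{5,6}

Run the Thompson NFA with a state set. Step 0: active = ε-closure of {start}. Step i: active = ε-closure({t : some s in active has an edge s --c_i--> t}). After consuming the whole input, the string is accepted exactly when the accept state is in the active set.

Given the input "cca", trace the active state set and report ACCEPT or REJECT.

Answer: REJECT

Derivation:
initial (ε-close {0}): {0}
'c' @ 1: {}  — dead — no transitions
rest 'ca' ignored (set empty)
end set {} — state 5 not in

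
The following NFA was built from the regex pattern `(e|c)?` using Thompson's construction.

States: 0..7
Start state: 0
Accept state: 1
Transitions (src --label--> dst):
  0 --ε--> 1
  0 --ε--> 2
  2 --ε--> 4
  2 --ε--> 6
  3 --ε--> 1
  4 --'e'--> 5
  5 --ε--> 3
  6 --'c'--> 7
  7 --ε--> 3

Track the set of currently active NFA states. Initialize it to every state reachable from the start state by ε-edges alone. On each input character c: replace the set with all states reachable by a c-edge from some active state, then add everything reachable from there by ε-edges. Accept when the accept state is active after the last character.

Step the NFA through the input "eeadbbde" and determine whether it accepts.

Answer: REJECT

Steps:
S₀ = ε-closure({0}) = {0,1,2,4,6}
'e' @ 1: {1,3,5}  [accepting]
'e' @ 2: {}  — no active states
rest 'adbbde' ignored (set empty)
after full input: {}  (accept=1 not in)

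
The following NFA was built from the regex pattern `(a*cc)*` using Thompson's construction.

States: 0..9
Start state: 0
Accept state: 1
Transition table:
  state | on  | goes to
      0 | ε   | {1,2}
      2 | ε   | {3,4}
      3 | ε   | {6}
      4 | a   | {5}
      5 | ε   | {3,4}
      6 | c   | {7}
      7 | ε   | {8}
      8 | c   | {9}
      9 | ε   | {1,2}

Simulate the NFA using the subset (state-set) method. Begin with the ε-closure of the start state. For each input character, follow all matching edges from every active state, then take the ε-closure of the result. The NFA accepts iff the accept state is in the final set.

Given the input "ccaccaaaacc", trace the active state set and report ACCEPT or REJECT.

Answer: ACCEPT

Trace:
initial (ε-close {0}): {0,1,2,3,4,6}
'c' @ 1: {7,8}
'c' @ 2: {1,2,3,4,6,9}  ✓accept
'a' @ 3: {3,4,5,6}
'c' @ 4: {7,8}
'c' @ 5: {1,2,3,4,6,9}  ✓accept
'a' @ 6: {3,4,5,6}
'a' @ 7: {3,4,5,6}
'a' @ 8: {3,4,5,6}
'a' @ 9: {3,4,5,6}
'c' @ 10: {7,8}
'c' @ 11: {1,2,3,4,6,9}  ✓accept
end set {1,2,3,4,6,9} — state 1 in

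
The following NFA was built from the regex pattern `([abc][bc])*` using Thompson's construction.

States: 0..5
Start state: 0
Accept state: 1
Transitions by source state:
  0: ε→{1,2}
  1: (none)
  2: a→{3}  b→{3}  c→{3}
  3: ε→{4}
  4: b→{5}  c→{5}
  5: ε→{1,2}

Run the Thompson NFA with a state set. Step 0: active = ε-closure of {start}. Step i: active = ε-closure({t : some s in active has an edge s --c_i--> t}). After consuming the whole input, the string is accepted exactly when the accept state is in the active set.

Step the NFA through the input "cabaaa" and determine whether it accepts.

Answer: REJECT

Derivation:
initial (ε-close {0}): {0,1,2}
'c' @ 1: {3,4}
'a' @ 2: {}  — dead — no transitions
rest 'baaa' ignored (set empty)
after full input: {}  (accept=1 not in)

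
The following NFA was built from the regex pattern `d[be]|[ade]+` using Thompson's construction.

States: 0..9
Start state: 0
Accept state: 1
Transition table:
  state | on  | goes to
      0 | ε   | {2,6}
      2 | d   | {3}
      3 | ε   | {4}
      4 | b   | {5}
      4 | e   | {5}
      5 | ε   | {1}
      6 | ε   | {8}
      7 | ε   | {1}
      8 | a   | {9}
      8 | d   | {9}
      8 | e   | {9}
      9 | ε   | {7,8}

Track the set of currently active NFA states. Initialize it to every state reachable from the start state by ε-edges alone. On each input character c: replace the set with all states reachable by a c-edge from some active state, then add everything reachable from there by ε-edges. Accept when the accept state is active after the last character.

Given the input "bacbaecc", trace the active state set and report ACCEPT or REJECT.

S₀ = ε-closure({0}) = {0,2,6,8}
'b' @ 1: {}  — no active states
rest 'acbaecc' ignored (set empty)
final: {}; accept 1 not in set

Answer: REJECT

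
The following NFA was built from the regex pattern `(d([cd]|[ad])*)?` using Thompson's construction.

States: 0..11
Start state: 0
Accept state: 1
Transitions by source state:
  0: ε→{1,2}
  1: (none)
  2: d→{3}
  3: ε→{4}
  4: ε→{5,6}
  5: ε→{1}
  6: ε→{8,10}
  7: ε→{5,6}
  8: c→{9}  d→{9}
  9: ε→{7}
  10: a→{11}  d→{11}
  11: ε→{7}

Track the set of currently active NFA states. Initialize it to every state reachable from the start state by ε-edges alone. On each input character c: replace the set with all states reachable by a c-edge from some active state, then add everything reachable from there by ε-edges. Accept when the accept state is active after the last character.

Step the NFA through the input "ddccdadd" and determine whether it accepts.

initial (ε-close {0}): {0,1,2}
'd' @ 1: {1,3,4,5,6,8,10}  [accepting]
'd' @ 2: {1,5,6,7,8,9,10,11}  [accepting]
'c' @ 3: {1,5,6,7,8,9,10}  [accepting]
'c' @ 4: {1,5,6,7,8,9,10}  [accepting]
'd' @ 5: {1,5,6,7,8,9,10,11}  [accepting]
'a' @ 6: {1,5,6,7,8,10,11}  [accepting]
'd' @ 7: {1,5,6,7,8,9,10,11}  [accepting]
'd' @ 8: {1,5,6,7,8,9,10,11}  [accepting]
end set {1,5,6,7,8,9,10,11} — state 1 in

Answer: ACCEPT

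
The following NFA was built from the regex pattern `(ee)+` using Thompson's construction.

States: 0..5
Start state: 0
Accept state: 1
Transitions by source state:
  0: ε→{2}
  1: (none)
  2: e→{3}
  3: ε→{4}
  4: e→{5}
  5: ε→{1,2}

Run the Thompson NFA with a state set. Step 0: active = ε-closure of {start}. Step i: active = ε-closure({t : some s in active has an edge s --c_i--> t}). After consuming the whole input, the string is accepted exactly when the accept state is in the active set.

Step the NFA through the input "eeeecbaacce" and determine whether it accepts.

S₀ = ε-closure({0}) = {0,2}
'e' @ 1: {3,4}
'e' @ 2: {1,2,5}  [accepting]
'e' @ 3: {3,4}
'e' @ 4: {1,2,5}  [accepting]
'c' @ 5: {}  — dead — no transitions
rest 'baacce' ignored (set empty)
after full input: {}  (accept=1 not in)

Answer: REJECT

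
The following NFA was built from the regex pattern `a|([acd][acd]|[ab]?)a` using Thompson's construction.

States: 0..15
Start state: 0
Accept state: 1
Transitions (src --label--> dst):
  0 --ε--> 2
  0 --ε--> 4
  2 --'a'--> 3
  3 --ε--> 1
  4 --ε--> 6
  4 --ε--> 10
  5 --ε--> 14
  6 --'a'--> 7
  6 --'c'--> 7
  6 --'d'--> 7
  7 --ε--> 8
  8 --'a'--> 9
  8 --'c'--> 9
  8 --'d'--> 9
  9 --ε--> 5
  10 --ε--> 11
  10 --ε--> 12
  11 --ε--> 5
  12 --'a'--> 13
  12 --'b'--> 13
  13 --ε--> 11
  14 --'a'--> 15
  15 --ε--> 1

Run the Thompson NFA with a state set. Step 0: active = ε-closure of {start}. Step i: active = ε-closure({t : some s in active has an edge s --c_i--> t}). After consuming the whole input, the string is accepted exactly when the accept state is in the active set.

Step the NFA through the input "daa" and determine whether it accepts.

Answer: ACCEPT

Steps:
start: ε-closure({0}) = {0,2,4,5,6,10,11,12,14}
'd' @ 1: {7,8}
'a' @ 2: {5,9,14}
'a' @ 3: {1,15}  [accepting]
end set {1,15} — state 1 in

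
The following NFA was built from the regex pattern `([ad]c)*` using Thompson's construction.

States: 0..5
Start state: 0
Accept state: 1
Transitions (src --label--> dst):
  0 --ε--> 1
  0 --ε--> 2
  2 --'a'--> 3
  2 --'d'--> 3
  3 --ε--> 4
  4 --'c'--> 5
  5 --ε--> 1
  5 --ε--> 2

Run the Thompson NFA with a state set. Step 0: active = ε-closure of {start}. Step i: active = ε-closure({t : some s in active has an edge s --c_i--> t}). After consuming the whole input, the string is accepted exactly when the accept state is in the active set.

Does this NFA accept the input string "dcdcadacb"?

start: ε-closure({0}) = {0,1,2}
'd' @ 1: {3,4}
'c' @ 2: {1,2,5}  [accepting]
'd' @ 3: {3,4}
'c' @ 4: {1,2,5}  [accepting]
'a' @ 5: {3,4}
'd' @ 6: {}  — dead — no transitions
rest 'acb' ignored (set empty)
final: {}; accept 1 not in set

Answer: REJECT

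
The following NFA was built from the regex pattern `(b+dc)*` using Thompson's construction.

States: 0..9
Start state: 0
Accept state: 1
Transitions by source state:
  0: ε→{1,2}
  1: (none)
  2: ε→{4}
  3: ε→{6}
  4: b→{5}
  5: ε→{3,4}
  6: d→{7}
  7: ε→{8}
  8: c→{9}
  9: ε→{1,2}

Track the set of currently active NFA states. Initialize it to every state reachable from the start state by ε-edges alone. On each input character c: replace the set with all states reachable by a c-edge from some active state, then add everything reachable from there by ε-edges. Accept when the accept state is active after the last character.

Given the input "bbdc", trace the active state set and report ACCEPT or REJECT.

initial (ε-close {0}): {0,1,2,4}
'b' @ 1: {3,4,5,6}
'b' @ 2: {3,4,5,6}
'd' @ 3: {7,8}
'c' @ 4: {1,2,4,9}  [accepting]
final: {1,2,4,9}; accept 1 in set

Answer: ACCEPT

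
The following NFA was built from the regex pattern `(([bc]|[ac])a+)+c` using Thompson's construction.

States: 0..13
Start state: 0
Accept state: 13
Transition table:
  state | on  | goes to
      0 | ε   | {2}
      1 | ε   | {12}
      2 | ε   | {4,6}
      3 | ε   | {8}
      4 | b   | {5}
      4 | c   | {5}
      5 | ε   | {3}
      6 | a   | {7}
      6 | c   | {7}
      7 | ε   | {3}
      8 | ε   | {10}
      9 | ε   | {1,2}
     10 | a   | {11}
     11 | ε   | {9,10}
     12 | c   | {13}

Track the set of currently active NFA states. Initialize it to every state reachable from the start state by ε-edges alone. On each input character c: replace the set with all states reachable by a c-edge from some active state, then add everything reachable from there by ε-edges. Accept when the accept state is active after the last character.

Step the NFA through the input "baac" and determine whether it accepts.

Answer: ACCEPT

Steps:
S₀ = ε-closure({0}) = {0,2,4,6}
'b' @ 1: {3,5,8,10}
'a' @ 2: {1,2,4,6,9,10,11,12}
'a' @ 3: {1,2,3,4,6,7,8,9,10,11,12}
'c' @ 4: {3,5,7,8,10,13}  (accept∈set)
end set {3,5,7,8,10,13} — state 13 in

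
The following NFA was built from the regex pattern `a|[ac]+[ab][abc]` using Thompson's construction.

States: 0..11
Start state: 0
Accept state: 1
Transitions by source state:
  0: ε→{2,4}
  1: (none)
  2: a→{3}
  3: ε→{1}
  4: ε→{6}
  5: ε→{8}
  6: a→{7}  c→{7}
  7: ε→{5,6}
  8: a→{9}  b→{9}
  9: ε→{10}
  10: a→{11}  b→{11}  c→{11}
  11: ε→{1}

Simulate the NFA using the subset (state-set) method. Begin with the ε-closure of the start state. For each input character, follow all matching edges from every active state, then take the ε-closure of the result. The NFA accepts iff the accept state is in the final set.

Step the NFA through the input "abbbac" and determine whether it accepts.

Answer: REJECT

Derivation:
S₀ = ε-closure({0}) = {0,2,4,6}
'a' @ 1: {1,3,5,6,7,8}  ✓accept
'b' @ 2: {9,10}
'b' @ 3: {1,11}  ✓accept
'b' @ 4: {}  — state set empty
rest 'ac' ignored (set empty)
after full input: {}  (accept=1 not in)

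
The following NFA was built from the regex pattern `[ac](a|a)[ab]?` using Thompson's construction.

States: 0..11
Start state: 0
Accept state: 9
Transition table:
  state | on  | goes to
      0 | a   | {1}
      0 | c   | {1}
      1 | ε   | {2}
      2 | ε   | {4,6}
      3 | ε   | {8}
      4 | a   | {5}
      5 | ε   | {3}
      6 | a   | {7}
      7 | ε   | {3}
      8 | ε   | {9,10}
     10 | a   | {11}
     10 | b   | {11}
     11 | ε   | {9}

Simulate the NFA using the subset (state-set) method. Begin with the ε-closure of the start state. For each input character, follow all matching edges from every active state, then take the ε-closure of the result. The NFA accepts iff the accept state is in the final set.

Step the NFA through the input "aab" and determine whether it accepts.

Answer: ACCEPT

Derivation:
initial (ε-close {0}): {0}
'a' @ 1: {1,2,4,6}
'a' @ 2: {3,5,7,8,9,10}  ✓accept
'b' @ 3: {9,11}  ✓accept
end set {9,11} — state 9 in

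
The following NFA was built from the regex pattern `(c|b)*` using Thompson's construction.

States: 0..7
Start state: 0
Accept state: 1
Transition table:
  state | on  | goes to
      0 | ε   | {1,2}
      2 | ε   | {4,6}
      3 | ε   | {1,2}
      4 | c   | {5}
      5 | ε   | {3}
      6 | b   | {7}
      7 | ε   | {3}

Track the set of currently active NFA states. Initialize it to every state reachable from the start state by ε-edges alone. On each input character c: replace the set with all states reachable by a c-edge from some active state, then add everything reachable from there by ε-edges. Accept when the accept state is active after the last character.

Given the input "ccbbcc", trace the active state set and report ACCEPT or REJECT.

Answer: ACCEPT

Steps:
initial (ε-close {0}): {0,1,2,4,6}
'c' @ 1: {1,2,3,4,5,6}  [accepting]
'c' @ 2: {1,2,3,4,5,6}  [accepting]
'b' @ 3: {1,2,3,4,6,7}  [accepting]
'b' @ 4: {1,2,3,4,6,7}  [accepting]
'c' @ 5: {1,2,3,4,5,6}  [accepting]
'c' @ 6: {1,2,3,4,5,6}  [accepting]
final: {1,2,3,4,5,6}; accept 1 in set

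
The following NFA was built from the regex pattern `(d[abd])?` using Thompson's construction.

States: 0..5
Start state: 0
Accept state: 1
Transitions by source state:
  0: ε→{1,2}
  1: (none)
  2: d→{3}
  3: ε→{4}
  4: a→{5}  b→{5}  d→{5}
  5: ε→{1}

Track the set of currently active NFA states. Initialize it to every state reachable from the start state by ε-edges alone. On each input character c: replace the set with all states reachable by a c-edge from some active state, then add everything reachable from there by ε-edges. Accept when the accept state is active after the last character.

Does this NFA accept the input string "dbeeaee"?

start: ε-closure({0}) = {0,1,2}
'd' @ 1: {3,4}
'b' @ 2: {1,5}  (accept∈set)
'e' @ 3: {}  — dead — no transitions
rest 'eaee' ignored (set empty)
after full input: {}  (accept=1 not in)

Answer: REJECT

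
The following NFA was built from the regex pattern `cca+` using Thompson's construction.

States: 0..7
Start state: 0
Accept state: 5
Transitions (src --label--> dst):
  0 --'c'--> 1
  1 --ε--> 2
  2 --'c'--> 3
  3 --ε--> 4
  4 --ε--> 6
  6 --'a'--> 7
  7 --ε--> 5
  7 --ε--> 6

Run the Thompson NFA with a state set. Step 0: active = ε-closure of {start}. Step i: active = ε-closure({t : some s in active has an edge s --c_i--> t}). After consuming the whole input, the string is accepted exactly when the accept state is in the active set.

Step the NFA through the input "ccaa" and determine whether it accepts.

initial (ε-close {0}): {0}
'c' @ 1: {1,2}
'c' @ 2: {3,4,6}
'a' @ 3: {5,6,7}  (accept∈set)
'a' @ 4: {5,6,7}  (accept∈set)
end set {5,6,7} — state 5 in

Answer: ACCEPT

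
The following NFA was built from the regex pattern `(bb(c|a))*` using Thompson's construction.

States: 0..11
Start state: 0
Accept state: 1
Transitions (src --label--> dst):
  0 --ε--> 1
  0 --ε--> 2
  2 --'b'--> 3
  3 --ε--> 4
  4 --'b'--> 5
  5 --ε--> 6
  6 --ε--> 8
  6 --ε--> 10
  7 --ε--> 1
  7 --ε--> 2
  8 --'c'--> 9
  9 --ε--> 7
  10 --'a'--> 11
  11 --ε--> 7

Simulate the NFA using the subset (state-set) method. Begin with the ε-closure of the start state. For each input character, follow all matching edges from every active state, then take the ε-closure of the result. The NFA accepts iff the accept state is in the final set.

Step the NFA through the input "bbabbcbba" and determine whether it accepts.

start: ε-closure({0}) = {0,1,2}
'b' @ 1: {3,4}
'b' @ 2: {5,6,8,10}
'a' @ 3: {1,2,7,11}  ✓accept
'b' @ 4: {3,4}
'b' @ 5: {5,6,8,10}
'c' @ 6: {1,2,7,9}  ✓accept
'b' @ 7: {3,4}
'b' @ 8: {5,6,8,10}
'a' @ 9: {1,2,7,11}  ✓accept
final: {1,2,7,11}; accept 1 in set

Answer: ACCEPT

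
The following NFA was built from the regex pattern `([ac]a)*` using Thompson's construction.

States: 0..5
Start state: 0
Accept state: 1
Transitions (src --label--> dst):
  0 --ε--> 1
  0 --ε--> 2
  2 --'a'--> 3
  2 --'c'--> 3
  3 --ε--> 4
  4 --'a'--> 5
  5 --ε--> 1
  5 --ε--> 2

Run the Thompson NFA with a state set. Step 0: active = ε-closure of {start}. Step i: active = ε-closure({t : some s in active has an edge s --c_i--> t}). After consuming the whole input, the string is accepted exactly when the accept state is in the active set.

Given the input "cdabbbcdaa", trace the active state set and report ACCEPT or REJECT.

Answer: REJECT

Trace:
start: ε-closure({0}) = {0,1,2}
'c' @ 1: {3,4}
'd' @ 2: {}  — state set empty
rest 'abbbcdaa' ignored (set empty)
after full input: {}  (accept=1 not in)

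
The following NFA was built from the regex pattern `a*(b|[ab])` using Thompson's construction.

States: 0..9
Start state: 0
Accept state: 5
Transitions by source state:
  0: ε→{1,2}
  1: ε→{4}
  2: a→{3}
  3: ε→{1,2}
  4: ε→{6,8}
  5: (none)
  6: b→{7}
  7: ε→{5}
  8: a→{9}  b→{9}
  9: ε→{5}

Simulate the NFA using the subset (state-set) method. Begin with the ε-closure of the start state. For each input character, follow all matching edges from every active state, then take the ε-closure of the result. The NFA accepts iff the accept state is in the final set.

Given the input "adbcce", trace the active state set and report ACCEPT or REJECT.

Answer: REJECT

Derivation:
S₀ = ε-closure({0}) = {0,1,2,4,6,8}
'a' @ 1: {1,2,3,4,5,6,8,9}  [accepting]
'd' @ 2: {}  — dead — no transitions
rest 'bcce' ignored (set empty)
end set {} — state 5 not in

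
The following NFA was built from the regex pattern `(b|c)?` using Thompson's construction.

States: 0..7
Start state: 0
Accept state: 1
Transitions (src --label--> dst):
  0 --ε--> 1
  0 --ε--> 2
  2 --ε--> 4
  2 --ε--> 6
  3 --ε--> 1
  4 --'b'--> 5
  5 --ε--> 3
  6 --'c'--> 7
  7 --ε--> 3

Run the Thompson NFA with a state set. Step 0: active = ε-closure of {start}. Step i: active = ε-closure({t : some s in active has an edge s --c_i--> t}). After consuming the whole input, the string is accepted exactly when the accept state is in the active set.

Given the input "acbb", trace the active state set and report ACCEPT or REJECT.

Answer: REJECT

Steps:
start: ε-closure({0}) = {0,1,2,4,6}
'a' @ 1: {}  — no active states
rest 'cbb' ignored (set empty)
end set {} — state 1 not in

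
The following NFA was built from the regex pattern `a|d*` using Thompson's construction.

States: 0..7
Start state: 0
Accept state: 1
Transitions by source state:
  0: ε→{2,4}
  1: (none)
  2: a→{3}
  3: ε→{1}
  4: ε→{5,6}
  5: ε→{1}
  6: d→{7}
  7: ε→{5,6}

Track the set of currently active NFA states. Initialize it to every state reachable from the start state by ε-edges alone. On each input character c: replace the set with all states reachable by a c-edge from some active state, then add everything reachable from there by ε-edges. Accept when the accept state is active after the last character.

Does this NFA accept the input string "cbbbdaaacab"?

Answer: REJECT

Trace:
initial (ε-close {0}): {0,1,2,4,5,6}
'c' @ 1: {}  — no active states
rest 'bbbdaaacab' ignored (set empty)
after full input: {}  (accept=1 not in)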